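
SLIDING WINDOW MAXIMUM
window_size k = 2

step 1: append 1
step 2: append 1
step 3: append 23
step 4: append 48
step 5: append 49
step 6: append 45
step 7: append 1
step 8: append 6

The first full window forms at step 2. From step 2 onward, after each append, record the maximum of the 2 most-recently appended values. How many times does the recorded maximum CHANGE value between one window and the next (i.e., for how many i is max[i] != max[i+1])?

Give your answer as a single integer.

step 1: append 1 -> window=[1] (not full yet)
step 2: append 1 -> window=[1, 1] -> max=1
step 3: append 23 -> window=[1, 23] -> max=23
step 4: append 48 -> window=[23, 48] -> max=48
step 5: append 49 -> window=[48, 49] -> max=49
step 6: append 45 -> window=[49, 45] -> max=49
step 7: append 1 -> window=[45, 1] -> max=45
step 8: append 6 -> window=[1, 6] -> max=6
Recorded maximums: 1 23 48 49 49 45 6
Changes between consecutive maximums: 5

Answer: 5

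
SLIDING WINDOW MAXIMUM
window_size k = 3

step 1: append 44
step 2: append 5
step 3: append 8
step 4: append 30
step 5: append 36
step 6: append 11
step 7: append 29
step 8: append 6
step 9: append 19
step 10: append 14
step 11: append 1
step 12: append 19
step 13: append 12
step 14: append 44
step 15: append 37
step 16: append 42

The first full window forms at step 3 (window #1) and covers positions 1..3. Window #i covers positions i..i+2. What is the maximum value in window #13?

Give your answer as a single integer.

step 1: append 44 -> window=[44] (not full yet)
step 2: append 5 -> window=[44, 5] (not full yet)
step 3: append 8 -> window=[44, 5, 8] -> max=44
step 4: append 30 -> window=[5, 8, 30] -> max=30
step 5: append 36 -> window=[8, 30, 36] -> max=36
step 6: append 11 -> window=[30, 36, 11] -> max=36
step 7: append 29 -> window=[36, 11, 29] -> max=36
step 8: append 6 -> window=[11, 29, 6] -> max=29
step 9: append 19 -> window=[29, 6, 19] -> max=29
step 10: append 14 -> window=[6, 19, 14] -> max=19
step 11: append 1 -> window=[19, 14, 1] -> max=19
step 12: append 19 -> window=[14, 1, 19] -> max=19
step 13: append 12 -> window=[1, 19, 12] -> max=19
step 14: append 44 -> window=[19, 12, 44] -> max=44
step 15: append 37 -> window=[12, 44, 37] -> max=44
Window #13 max = 44

Answer: 44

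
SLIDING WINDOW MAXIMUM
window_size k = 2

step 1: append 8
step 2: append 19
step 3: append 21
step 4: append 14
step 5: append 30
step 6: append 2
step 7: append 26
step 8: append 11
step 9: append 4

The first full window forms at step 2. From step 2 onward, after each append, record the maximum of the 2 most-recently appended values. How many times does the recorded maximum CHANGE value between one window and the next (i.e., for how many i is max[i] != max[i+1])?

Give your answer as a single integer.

Answer: 4

Derivation:
step 1: append 8 -> window=[8] (not full yet)
step 2: append 19 -> window=[8, 19] -> max=19
step 3: append 21 -> window=[19, 21] -> max=21
step 4: append 14 -> window=[21, 14] -> max=21
step 5: append 30 -> window=[14, 30] -> max=30
step 6: append 2 -> window=[30, 2] -> max=30
step 7: append 26 -> window=[2, 26] -> max=26
step 8: append 11 -> window=[26, 11] -> max=26
step 9: append 4 -> window=[11, 4] -> max=11
Recorded maximums: 19 21 21 30 30 26 26 11
Changes between consecutive maximums: 4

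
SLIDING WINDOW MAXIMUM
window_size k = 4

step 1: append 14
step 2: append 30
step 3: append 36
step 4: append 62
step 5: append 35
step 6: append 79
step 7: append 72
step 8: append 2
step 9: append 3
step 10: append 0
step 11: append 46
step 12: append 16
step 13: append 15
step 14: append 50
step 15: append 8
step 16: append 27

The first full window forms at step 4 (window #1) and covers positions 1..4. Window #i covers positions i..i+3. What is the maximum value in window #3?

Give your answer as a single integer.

Answer: 79

Derivation:
step 1: append 14 -> window=[14] (not full yet)
step 2: append 30 -> window=[14, 30] (not full yet)
step 3: append 36 -> window=[14, 30, 36] (not full yet)
step 4: append 62 -> window=[14, 30, 36, 62] -> max=62
step 5: append 35 -> window=[30, 36, 62, 35] -> max=62
step 6: append 79 -> window=[36, 62, 35, 79] -> max=79
Window #3 max = 79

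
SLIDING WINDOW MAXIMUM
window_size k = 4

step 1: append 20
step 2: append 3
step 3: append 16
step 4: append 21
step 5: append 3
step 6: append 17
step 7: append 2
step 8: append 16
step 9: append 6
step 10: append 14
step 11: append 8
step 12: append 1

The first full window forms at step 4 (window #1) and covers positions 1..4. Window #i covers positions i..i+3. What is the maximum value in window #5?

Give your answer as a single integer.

step 1: append 20 -> window=[20] (not full yet)
step 2: append 3 -> window=[20, 3] (not full yet)
step 3: append 16 -> window=[20, 3, 16] (not full yet)
step 4: append 21 -> window=[20, 3, 16, 21] -> max=21
step 5: append 3 -> window=[3, 16, 21, 3] -> max=21
step 6: append 17 -> window=[16, 21, 3, 17] -> max=21
step 7: append 2 -> window=[21, 3, 17, 2] -> max=21
step 8: append 16 -> window=[3, 17, 2, 16] -> max=17
Window #5 max = 17

Answer: 17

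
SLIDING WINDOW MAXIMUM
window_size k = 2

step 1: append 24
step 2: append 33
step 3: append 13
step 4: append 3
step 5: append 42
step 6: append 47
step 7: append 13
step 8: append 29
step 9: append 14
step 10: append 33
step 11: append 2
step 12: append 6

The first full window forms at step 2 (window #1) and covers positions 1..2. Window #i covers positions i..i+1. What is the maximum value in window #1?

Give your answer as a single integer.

Answer: 33

Derivation:
step 1: append 24 -> window=[24] (not full yet)
step 2: append 33 -> window=[24, 33] -> max=33
Window #1 max = 33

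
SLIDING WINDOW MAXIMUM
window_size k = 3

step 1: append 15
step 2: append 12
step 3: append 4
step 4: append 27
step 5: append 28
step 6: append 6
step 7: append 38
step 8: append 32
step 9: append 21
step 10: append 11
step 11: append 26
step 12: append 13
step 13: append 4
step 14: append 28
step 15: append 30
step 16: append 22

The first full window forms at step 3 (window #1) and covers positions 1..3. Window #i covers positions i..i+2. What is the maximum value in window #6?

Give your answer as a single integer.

Answer: 38

Derivation:
step 1: append 15 -> window=[15] (not full yet)
step 2: append 12 -> window=[15, 12] (not full yet)
step 3: append 4 -> window=[15, 12, 4] -> max=15
step 4: append 27 -> window=[12, 4, 27] -> max=27
step 5: append 28 -> window=[4, 27, 28] -> max=28
step 6: append 6 -> window=[27, 28, 6] -> max=28
step 7: append 38 -> window=[28, 6, 38] -> max=38
step 8: append 32 -> window=[6, 38, 32] -> max=38
Window #6 max = 38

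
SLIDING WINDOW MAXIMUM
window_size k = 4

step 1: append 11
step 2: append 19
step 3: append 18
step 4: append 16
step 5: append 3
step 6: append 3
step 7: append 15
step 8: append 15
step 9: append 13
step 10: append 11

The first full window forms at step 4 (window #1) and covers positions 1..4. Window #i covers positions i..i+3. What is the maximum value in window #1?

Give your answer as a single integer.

Answer: 19

Derivation:
step 1: append 11 -> window=[11] (not full yet)
step 2: append 19 -> window=[11, 19] (not full yet)
step 3: append 18 -> window=[11, 19, 18] (not full yet)
step 4: append 16 -> window=[11, 19, 18, 16] -> max=19
Window #1 max = 19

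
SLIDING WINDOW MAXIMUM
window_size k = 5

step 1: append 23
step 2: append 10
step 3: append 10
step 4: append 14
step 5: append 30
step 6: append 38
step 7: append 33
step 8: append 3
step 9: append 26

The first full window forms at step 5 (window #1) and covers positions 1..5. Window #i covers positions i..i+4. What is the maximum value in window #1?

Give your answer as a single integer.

step 1: append 23 -> window=[23] (not full yet)
step 2: append 10 -> window=[23, 10] (not full yet)
step 3: append 10 -> window=[23, 10, 10] (not full yet)
step 4: append 14 -> window=[23, 10, 10, 14] (not full yet)
step 5: append 30 -> window=[23, 10, 10, 14, 30] -> max=30
Window #1 max = 30

Answer: 30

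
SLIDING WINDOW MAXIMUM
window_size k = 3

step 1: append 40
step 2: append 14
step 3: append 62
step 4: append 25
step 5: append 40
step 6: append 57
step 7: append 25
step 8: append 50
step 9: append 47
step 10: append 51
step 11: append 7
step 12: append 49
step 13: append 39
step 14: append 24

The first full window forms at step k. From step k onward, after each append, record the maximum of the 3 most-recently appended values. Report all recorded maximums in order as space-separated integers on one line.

Answer: 62 62 62 57 57 57 50 51 51 51 49 49

Derivation:
step 1: append 40 -> window=[40] (not full yet)
step 2: append 14 -> window=[40, 14] (not full yet)
step 3: append 62 -> window=[40, 14, 62] -> max=62
step 4: append 25 -> window=[14, 62, 25] -> max=62
step 5: append 40 -> window=[62, 25, 40] -> max=62
step 6: append 57 -> window=[25, 40, 57] -> max=57
step 7: append 25 -> window=[40, 57, 25] -> max=57
step 8: append 50 -> window=[57, 25, 50] -> max=57
step 9: append 47 -> window=[25, 50, 47] -> max=50
step 10: append 51 -> window=[50, 47, 51] -> max=51
step 11: append 7 -> window=[47, 51, 7] -> max=51
step 12: append 49 -> window=[51, 7, 49] -> max=51
step 13: append 39 -> window=[7, 49, 39] -> max=49
step 14: append 24 -> window=[49, 39, 24] -> max=49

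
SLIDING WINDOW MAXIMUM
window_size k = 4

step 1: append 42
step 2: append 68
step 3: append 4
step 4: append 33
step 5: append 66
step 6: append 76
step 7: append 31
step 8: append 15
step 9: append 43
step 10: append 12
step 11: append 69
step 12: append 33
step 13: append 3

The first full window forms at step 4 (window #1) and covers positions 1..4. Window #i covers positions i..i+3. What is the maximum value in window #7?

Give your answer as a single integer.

step 1: append 42 -> window=[42] (not full yet)
step 2: append 68 -> window=[42, 68] (not full yet)
step 3: append 4 -> window=[42, 68, 4] (not full yet)
step 4: append 33 -> window=[42, 68, 4, 33] -> max=68
step 5: append 66 -> window=[68, 4, 33, 66] -> max=68
step 6: append 76 -> window=[4, 33, 66, 76] -> max=76
step 7: append 31 -> window=[33, 66, 76, 31] -> max=76
step 8: append 15 -> window=[66, 76, 31, 15] -> max=76
step 9: append 43 -> window=[76, 31, 15, 43] -> max=76
step 10: append 12 -> window=[31, 15, 43, 12] -> max=43
Window #7 max = 43

Answer: 43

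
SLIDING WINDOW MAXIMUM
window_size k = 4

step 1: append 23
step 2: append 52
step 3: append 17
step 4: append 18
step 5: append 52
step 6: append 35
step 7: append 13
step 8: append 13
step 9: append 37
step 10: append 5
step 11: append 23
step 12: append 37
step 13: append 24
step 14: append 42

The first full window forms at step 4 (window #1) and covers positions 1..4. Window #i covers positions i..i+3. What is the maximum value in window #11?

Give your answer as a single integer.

step 1: append 23 -> window=[23] (not full yet)
step 2: append 52 -> window=[23, 52] (not full yet)
step 3: append 17 -> window=[23, 52, 17] (not full yet)
step 4: append 18 -> window=[23, 52, 17, 18] -> max=52
step 5: append 52 -> window=[52, 17, 18, 52] -> max=52
step 6: append 35 -> window=[17, 18, 52, 35] -> max=52
step 7: append 13 -> window=[18, 52, 35, 13] -> max=52
step 8: append 13 -> window=[52, 35, 13, 13] -> max=52
step 9: append 37 -> window=[35, 13, 13, 37] -> max=37
step 10: append 5 -> window=[13, 13, 37, 5] -> max=37
step 11: append 23 -> window=[13, 37, 5, 23] -> max=37
step 12: append 37 -> window=[37, 5, 23, 37] -> max=37
step 13: append 24 -> window=[5, 23, 37, 24] -> max=37
step 14: append 42 -> window=[23, 37, 24, 42] -> max=42
Window #11 max = 42

Answer: 42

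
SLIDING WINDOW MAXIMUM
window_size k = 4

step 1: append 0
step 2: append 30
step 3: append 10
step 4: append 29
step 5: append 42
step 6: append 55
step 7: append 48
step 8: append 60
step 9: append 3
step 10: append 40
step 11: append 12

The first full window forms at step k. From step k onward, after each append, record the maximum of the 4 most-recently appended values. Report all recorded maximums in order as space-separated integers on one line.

Answer: 30 42 55 55 60 60 60 60

Derivation:
step 1: append 0 -> window=[0] (not full yet)
step 2: append 30 -> window=[0, 30] (not full yet)
step 3: append 10 -> window=[0, 30, 10] (not full yet)
step 4: append 29 -> window=[0, 30, 10, 29] -> max=30
step 5: append 42 -> window=[30, 10, 29, 42] -> max=42
step 6: append 55 -> window=[10, 29, 42, 55] -> max=55
step 7: append 48 -> window=[29, 42, 55, 48] -> max=55
step 8: append 60 -> window=[42, 55, 48, 60] -> max=60
step 9: append 3 -> window=[55, 48, 60, 3] -> max=60
step 10: append 40 -> window=[48, 60, 3, 40] -> max=60
step 11: append 12 -> window=[60, 3, 40, 12] -> max=60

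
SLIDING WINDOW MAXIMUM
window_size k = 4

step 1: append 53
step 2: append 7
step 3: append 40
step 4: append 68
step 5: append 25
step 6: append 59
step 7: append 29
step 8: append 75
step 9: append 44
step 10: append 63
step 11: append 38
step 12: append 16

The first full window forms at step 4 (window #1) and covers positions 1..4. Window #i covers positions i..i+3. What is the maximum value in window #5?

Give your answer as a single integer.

Answer: 75

Derivation:
step 1: append 53 -> window=[53] (not full yet)
step 2: append 7 -> window=[53, 7] (not full yet)
step 3: append 40 -> window=[53, 7, 40] (not full yet)
step 4: append 68 -> window=[53, 7, 40, 68] -> max=68
step 5: append 25 -> window=[7, 40, 68, 25] -> max=68
step 6: append 59 -> window=[40, 68, 25, 59] -> max=68
step 7: append 29 -> window=[68, 25, 59, 29] -> max=68
step 8: append 75 -> window=[25, 59, 29, 75] -> max=75
Window #5 max = 75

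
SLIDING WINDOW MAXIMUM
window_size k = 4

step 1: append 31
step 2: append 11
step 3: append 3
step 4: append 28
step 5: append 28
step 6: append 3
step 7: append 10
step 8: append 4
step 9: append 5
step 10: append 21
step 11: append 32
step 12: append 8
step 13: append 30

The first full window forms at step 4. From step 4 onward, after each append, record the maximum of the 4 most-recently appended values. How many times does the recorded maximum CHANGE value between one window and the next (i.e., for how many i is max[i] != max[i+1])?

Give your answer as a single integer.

step 1: append 31 -> window=[31] (not full yet)
step 2: append 11 -> window=[31, 11] (not full yet)
step 3: append 3 -> window=[31, 11, 3] (not full yet)
step 4: append 28 -> window=[31, 11, 3, 28] -> max=31
step 5: append 28 -> window=[11, 3, 28, 28] -> max=28
step 6: append 3 -> window=[3, 28, 28, 3] -> max=28
step 7: append 10 -> window=[28, 28, 3, 10] -> max=28
step 8: append 4 -> window=[28, 3, 10, 4] -> max=28
step 9: append 5 -> window=[3, 10, 4, 5] -> max=10
step 10: append 21 -> window=[10, 4, 5, 21] -> max=21
step 11: append 32 -> window=[4, 5, 21, 32] -> max=32
step 12: append 8 -> window=[5, 21, 32, 8] -> max=32
step 13: append 30 -> window=[21, 32, 8, 30] -> max=32
Recorded maximums: 31 28 28 28 28 10 21 32 32 32
Changes between consecutive maximums: 4

Answer: 4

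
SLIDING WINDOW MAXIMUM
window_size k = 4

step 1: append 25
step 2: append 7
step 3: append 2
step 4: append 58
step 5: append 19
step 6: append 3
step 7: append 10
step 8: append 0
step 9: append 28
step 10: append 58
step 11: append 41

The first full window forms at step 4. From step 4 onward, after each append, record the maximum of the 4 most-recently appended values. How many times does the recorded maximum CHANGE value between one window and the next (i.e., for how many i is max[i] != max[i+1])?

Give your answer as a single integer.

step 1: append 25 -> window=[25] (not full yet)
step 2: append 7 -> window=[25, 7] (not full yet)
step 3: append 2 -> window=[25, 7, 2] (not full yet)
step 4: append 58 -> window=[25, 7, 2, 58] -> max=58
step 5: append 19 -> window=[7, 2, 58, 19] -> max=58
step 6: append 3 -> window=[2, 58, 19, 3] -> max=58
step 7: append 10 -> window=[58, 19, 3, 10] -> max=58
step 8: append 0 -> window=[19, 3, 10, 0] -> max=19
step 9: append 28 -> window=[3, 10, 0, 28] -> max=28
step 10: append 58 -> window=[10, 0, 28, 58] -> max=58
step 11: append 41 -> window=[0, 28, 58, 41] -> max=58
Recorded maximums: 58 58 58 58 19 28 58 58
Changes between consecutive maximums: 3

Answer: 3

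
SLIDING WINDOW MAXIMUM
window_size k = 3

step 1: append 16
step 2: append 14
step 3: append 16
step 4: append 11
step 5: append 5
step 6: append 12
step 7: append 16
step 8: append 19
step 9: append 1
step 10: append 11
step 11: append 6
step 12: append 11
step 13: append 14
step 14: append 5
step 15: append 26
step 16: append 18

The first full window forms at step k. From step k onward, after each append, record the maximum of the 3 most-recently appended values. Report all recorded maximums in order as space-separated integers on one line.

Answer: 16 16 16 12 16 19 19 19 11 11 14 14 26 26

Derivation:
step 1: append 16 -> window=[16] (not full yet)
step 2: append 14 -> window=[16, 14] (not full yet)
step 3: append 16 -> window=[16, 14, 16] -> max=16
step 4: append 11 -> window=[14, 16, 11] -> max=16
step 5: append 5 -> window=[16, 11, 5] -> max=16
step 6: append 12 -> window=[11, 5, 12] -> max=12
step 7: append 16 -> window=[5, 12, 16] -> max=16
step 8: append 19 -> window=[12, 16, 19] -> max=19
step 9: append 1 -> window=[16, 19, 1] -> max=19
step 10: append 11 -> window=[19, 1, 11] -> max=19
step 11: append 6 -> window=[1, 11, 6] -> max=11
step 12: append 11 -> window=[11, 6, 11] -> max=11
step 13: append 14 -> window=[6, 11, 14] -> max=14
step 14: append 5 -> window=[11, 14, 5] -> max=14
step 15: append 26 -> window=[14, 5, 26] -> max=26
step 16: append 18 -> window=[5, 26, 18] -> max=26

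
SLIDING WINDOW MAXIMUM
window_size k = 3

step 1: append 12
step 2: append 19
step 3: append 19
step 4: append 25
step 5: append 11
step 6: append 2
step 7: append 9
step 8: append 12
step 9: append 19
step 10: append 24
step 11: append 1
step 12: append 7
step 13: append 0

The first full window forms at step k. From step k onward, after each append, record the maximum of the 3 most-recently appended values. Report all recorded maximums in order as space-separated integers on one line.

step 1: append 12 -> window=[12] (not full yet)
step 2: append 19 -> window=[12, 19] (not full yet)
step 3: append 19 -> window=[12, 19, 19] -> max=19
step 4: append 25 -> window=[19, 19, 25] -> max=25
step 5: append 11 -> window=[19, 25, 11] -> max=25
step 6: append 2 -> window=[25, 11, 2] -> max=25
step 7: append 9 -> window=[11, 2, 9] -> max=11
step 8: append 12 -> window=[2, 9, 12] -> max=12
step 9: append 19 -> window=[9, 12, 19] -> max=19
step 10: append 24 -> window=[12, 19, 24] -> max=24
step 11: append 1 -> window=[19, 24, 1] -> max=24
step 12: append 7 -> window=[24, 1, 7] -> max=24
step 13: append 0 -> window=[1, 7, 0] -> max=7

Answer: 19 25 25 25 11 12 19 24 24 24 7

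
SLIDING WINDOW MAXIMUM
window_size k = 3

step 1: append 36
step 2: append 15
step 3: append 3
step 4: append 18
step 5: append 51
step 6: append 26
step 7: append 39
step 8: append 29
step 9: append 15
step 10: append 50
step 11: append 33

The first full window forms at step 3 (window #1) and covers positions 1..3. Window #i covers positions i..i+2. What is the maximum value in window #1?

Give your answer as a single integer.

Answer: 36

Derivation:
step 1: append 36 -> window=[36] (not full yet)
step 2: append 15 -> window=[36, 15] (not full yet)
step 3: append 3 -> window=[36, 15, 3] -> max=36
Window #1 max = 36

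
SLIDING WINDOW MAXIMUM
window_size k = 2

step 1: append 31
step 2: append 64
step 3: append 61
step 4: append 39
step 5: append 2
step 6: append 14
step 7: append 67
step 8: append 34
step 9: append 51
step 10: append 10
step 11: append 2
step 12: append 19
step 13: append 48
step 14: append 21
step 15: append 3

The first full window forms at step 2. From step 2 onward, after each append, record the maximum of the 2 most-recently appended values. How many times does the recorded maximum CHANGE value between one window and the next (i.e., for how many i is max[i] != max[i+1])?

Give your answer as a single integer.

step 1: append 31 -> window=[31] (not full yet)
step 2: append 64 -> window=[31, 64] -> max=64
step 3: append 61 -> window=[64, 61] -> max=64
step 4: append 39 -> window=[61, 39] -> max=61
step 5: append 2 -> window=[39, 2] -> max=39
step 6: append 14 -> window=[2, 14] -> max=14
step 7: append 67 -> window=[14, 67] -> max=67
step 8: append 34 -> window=[67, 34] -> max=67
step 9: append 51 -> window=[34, 51] -> max=51
step 10: append 10 -> window=[51, 10] -> max=51
step 11: append 2 -> window=[10, 2] -> max=10
step 12: append 19 -> window=[2, 19] -> max=19
step 13: append 48 -> window=[19, 48] -> max=48
step 14: append 21 -> window=[48, 21] -> max=48
step 15: append 3 -> window=[21, 3] -> max=21
Recorded maximums: 64 64 61 39 14 67 67 51 51 10 19 48 48 21
Changes between consecutive maximums: 9

Answer: 9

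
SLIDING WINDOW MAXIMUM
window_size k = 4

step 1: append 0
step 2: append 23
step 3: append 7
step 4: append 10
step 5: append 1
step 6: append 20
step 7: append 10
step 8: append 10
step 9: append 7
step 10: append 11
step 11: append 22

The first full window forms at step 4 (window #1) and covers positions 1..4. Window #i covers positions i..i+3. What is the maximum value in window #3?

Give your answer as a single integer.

step 1: append 0 -> window=[0] (not full yet)
step 2: append 23 -> window=[0, 23] (not full yet)
step 3: append 7 -> window=[0, 23, 7] (not full yet)
step 4: append 10 -> window=[0, 23, 7, 10] -> max=23
step 5: append 1 -> window=[23, 7, 10, 1] -> max=23
step 6: append 20 -> window=[7, 10, 1, 20] -> max=20
Window #3 max = 20

Answer: 20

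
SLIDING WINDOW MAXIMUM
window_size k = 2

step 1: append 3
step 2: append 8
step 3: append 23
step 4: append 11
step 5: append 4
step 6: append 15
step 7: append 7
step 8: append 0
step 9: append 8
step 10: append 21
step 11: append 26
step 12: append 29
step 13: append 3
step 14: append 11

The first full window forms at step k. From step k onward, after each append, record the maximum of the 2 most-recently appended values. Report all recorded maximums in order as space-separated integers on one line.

step 1: append 3 -> window=[3] (not full yet)
step 2: append 8 -> window=[3, 8] -> max=8
step 3: append 23 -> window=[8, 23] -> max=23
step 4: append 11 -> window=[23, 11] -> max=23
step 5: append 4 -> window=[11, 4] -> max=11
step 6: append 15 -> window=[4, 15] -> max=15
step 7: append 7 -> window=[15, 7] -> max=15
step 8: append 0 -> window=[7, 0] -> max=7
step 9: append 8 -> window=[0, 8] -> max=8
step 10: append 21 -> window=[8, 21] -> max=21
step 11: append 26 -> window=[21, 26] -> max=26
step 12: append 29 -> window=[26, 29] -> max=29
step 13: append 3 -> window=[29, 3] -> max=29
step 14: append 11 -> window=[3, 11] -> max=11

Answer: 8 23 23 11 15 15 7 8 21 26 29 29 11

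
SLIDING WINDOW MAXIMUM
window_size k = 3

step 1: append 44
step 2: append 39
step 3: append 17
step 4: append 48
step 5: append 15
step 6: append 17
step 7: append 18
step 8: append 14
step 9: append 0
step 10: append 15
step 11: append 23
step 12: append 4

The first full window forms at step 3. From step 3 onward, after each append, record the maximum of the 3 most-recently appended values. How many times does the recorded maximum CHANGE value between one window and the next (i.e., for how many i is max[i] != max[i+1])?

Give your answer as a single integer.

step 1: append 44 -> window=[44] (not full yet)
step 2: append 39 -> window=[44, 39] (not full yet)
step 3: append 17 -> window=[44, 39, 17] -> max=44
step 4: append 48 -> window=[39, 17, 48] -> max=48
step 5: append 15 -> window=[17, 48, 15] -> max=48
step 6: append 17 -> window=[48, 15, 17] -> max=48
step 7: append 18 -> window=[15, 17, 18] -> max=18
step 8: append 14 -> window=[17, 18, 14] -> max=18
step 9: append 0 -> window=[18, 14, 0] -> max=18
step 10: append 15 -> window=[14, 0, 15] -> max=15
step 11: append 23 -> window=[0, 15, 23] -> max=23
step 12: append 4 -> window=[15, 23, 4] -> max=23
Recorded maximums: 44 48 48 48 18 18 18 15 23 23
Changes between consecutive maximums: 4

Answer: 4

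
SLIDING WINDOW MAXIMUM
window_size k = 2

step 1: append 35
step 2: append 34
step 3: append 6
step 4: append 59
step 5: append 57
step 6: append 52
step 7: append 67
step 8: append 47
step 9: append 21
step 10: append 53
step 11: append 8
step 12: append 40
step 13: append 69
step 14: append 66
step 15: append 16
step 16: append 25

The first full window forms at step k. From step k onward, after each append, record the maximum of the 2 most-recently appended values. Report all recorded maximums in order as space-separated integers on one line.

step 1: append 35 -> window=[35] (not full yet)
step 2: append 34 -> window=[35, 34] -> max=35
step 3: append 6 -> window=[34, 6] -> max=34
step 4: append 59 -> window=[6, 59] -> max=59
step 5: append 57 -> window=[59, 57] -> max=59
step 6: append 52 -> window=[57, 52] -> max=57
step 7: append 67 -> window=[52, 67] -> max=67
step 8: append 47 -> window=[67, 47] -> max=67
step 9: append 21 -> window=[47, 21] -> max=47
step 10: append 53 -> window=[21, 53] -> max=53
step 11: append 8 -> window=[53, 8] -> max=53
step 12: append 40 -> window=[8, 40] -> max=40
step 13: append 69 -> window=[40, 69] -> max=69
step 14: append 66 -> window=[69, 66] -> max=69
step 15: append 16 -> window=[66, 16] -> max=66
step 16: append 25 -> window=[16, 25] -> max=25

Answer: 35 34 59 59 57 67 67 47 53 53 40 69 69 66 25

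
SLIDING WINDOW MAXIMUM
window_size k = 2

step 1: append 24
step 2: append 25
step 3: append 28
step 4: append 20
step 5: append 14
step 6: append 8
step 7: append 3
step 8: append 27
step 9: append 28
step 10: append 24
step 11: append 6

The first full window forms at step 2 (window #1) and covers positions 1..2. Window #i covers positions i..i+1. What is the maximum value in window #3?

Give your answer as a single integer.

Answer: 28

Derivation:
step 1: append 24 -> window=[24] (not full yet)
step 2: append 25 -> window=[24, 25] -> max=25
step 3: append 28 -> window=[25, 28] -> max=28
step 4: append 20 -> window=[28, 20] -> max=28
Window #3 max = 28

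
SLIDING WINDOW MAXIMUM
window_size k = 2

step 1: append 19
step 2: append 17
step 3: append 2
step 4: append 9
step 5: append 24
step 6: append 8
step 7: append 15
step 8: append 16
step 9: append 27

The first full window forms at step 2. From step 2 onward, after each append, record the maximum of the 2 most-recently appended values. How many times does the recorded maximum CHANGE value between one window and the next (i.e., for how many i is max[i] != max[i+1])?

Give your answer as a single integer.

Answer: 6

Derivation:
step 1: append 19 -> window=[19] (not full yet)
step 2: append 17 -> window=[19, 17] -> max=19
step 3: append 2 -> window=[17, 2] -> max=17
step 4: append 9 -> window=[2, 9] -> max=9
step 5: append 24 -> window=[9, 24] -> max=24
step 6: append 8 -> window=[24, 8] -> max=24
step 7: append 15 -> window=[8, 15] -> max=15
step 8: append 16 -> window=[15, 16] -> max=16
step 9: append 27 -> window=[16, 27] -> max=27
Recorded maximums: 19 17 9 24 24 15 16 27
Changes between consecutive maximums: 6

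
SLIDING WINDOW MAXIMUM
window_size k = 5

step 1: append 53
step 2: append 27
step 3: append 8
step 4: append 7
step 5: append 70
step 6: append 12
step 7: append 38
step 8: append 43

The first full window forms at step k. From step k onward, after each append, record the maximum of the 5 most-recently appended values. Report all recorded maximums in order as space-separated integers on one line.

step 1: append 53 -> window=[53] (not full yet)
step 2: append 27 -> window=[53, 27] (not full yet)
step 3: append 8 -> window=[53, 27, 8] (not full yet)
step 4: append 7 -> window=[53, 27, 8, 7] (not full yet)
step 5: append 70 -> window=[53, 27, 8, 7, 70] -> max=70
step 6: append 12 -> window=[27, 8, 7, 70, 12] -> max=70
step 7: append 38 -> window=[8, 7, 70, 12, 38] -> max=70
step 8: append 43 -> window=[7, 70, 12, 38, 43] -> max=70

Answer: 70 70 70 70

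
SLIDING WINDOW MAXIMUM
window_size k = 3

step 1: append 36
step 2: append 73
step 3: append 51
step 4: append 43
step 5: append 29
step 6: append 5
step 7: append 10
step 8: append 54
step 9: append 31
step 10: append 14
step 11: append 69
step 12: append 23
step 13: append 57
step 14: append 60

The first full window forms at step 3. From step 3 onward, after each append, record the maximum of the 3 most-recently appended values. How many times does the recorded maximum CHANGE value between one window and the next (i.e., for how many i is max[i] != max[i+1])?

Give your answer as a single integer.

step 1: append 36 -> window=[36] (not full yet)
step 2: append 73 -> window=[36, 73] (not full yet)
step 3: append 51 -> window=[36, 73, 51] -> max=73
step 4: append 43 -> window=[73, 51, 43] -> max=73
step 5: append 29 -> window=[51, 43, 29] -> max=51
step 6: append 5 -> window=[43, 29, 5] -> max=43
step 7: append 10 -> window=[29, 5, 10] -> max=29
step 8: append 54 -> window=[5, 10, 54] -> max=54
step 9: append 31 -> window=[10, 54, 31] -> max=54
step 10: append 14 -> window=[54, 31, 14] -> max=54
step 11: append 69 -> window=[31, 14, 69] -> max=69
step 12: append 23 -> window=[14, 69, 23] -> max=69
step 13: append 57 -> window=[69, 23, 57] -> max=69
step 14: append 60 -> window=[23, 57, 60] -> max=60
Recorded maximums: 73 73 51 43 29 54 54 54 69 69 69 60
Changes between consecutive maximums: 6

Answer: 6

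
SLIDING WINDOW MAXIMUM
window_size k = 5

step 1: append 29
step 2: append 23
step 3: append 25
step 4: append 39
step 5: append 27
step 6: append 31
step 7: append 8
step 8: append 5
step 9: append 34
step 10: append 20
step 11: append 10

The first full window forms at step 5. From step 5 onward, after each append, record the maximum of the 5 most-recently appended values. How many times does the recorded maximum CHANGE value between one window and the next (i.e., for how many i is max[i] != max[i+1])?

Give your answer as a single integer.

step 1: append 29 -> window=[29] (not full yet)
step 2: append 23 -> window=[29, 23] (not full yet)
step 3: append 25 -> window=[29, 23, 25] (not full yet)
step 4: append 39 -> window=[29, 23, 25, 39] (not full yet)
step 5: append 27 -> window=[29, 23, 25, 39, 27] -> max=39
step 6: append 31 -> window=[23, 25, 39, 27, 31] -> max=39
step 7: append 8 -> window=[25, 39, 27, 31, 8] -> max=39
step 8: append 5 -> window=[39, 27, 31, 8, 5] -> max=39
step 9: append 34 -> window=[27, 31, 8, 5, 34] -> max=34
step 10: append 20 -> window=[31, 8, 5, 34, 20] -> max=34
step 11: append 10 -> window=[8, 5, 34, 20, 10] -> max=34
Recorded maximums: 39 39 39 39 34 34 34
Changes between consecutive maximums: 1

Answer: 1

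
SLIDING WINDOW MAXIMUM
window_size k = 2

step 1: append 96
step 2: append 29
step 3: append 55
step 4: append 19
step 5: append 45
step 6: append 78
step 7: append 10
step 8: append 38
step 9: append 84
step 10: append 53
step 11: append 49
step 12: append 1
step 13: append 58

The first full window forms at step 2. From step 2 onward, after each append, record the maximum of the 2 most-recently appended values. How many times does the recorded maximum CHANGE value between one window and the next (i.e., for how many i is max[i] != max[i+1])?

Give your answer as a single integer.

step 1: append 96 -> window=[96] (not full yet)
step 2: append 29 -> window=[96, 29] -> max=96
step 3: append 55 -> window=[29, 55] -> max=55
step 4: append 19 -> window=[55, 19] -> max=55
step 5: append 45 -> window=[19, 45] -> max=45
step 6: append 78 -> window=[45, 78] -> max=78
step 7: append 10 -> window=[78, 10] -> max=78
step 8: append 38 -> window=[10, 38] -> max=38
step 9: append 84 -> window=[38, 84] -> max=84
step 10: append 53 -> window=[84, 53] -> max=84
step 11: append 49 -> window=[53, 49] -> max=53
step 12: append 1 -> window=[49, 1] -> max=49
step 13: append 58 -> window=[1, 58] -> max=58
Recorded maximums: 96 55 55 45 78 78 38 84 84 53 49 58
Changes between consecutive maximums: 8

Answer: 8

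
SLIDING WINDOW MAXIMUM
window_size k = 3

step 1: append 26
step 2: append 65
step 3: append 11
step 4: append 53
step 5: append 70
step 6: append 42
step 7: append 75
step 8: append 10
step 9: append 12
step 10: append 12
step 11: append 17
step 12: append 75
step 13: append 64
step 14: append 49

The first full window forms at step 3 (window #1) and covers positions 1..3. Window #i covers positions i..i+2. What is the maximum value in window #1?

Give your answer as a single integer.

Answer: 65

Derivation:
step 1: append 26 -> window=[26] (not full yet)
step 2: append 65 -> window=[26, 65] (not full yet)
step 3: append 11 -> window=[26, 65, 11] -> max=65
Window #1 max = 65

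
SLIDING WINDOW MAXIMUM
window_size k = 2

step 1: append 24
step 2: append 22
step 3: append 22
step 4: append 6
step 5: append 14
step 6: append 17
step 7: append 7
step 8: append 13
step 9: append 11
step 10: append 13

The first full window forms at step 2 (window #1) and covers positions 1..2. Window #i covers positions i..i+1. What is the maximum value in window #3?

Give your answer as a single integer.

Answer: 22

Derivation:
step 1: append 24 -> window=[24] (not full yet)
step 2: append 22 -> window=[24, 22] -> max=24
step 3: append 22 -> window=[22, 22] -> max=22
step 4: append 6 -> window=[22, 6] -> max=22
Window #3 max = 22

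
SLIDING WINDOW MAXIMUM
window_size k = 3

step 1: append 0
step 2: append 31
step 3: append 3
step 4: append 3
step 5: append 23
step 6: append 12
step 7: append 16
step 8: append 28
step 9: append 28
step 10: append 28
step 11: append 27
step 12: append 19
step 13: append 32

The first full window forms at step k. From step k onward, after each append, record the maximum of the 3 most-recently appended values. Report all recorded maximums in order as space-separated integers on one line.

Answer: 31 31 23 23 23 28 28 28 28 28 32

Derivation:
step 1: append 0 -> window=[0] (not full yet)
step 2: append 31 -> window=[0, 31] (not full yet)
step 3: append 3 -> window=[0, 31, 3] -> max=31
step 4: append 3 -> window=[31, 3, 3] -> max=31
step 5: append 23 -> window=[3, 3, 23] -> max=23
step 6: append 12 -> window=[3, 23, 12] -> max=23
step 7: append 16 -> window=[23, 12, 16] -> max=23
step 8: append 28 -> window=[12, 16, 28] -> max=28
step 9: append 28 -> window=[16, 28, 28] -> max=28
step 10: append 28 -> window=[28, 28, 28] -> max=28
step 11: append 27 -> window=[28, 28, 27] -> max=28
step 12: append 19 -> window=[28, 27, 19] -> max=28
step 13: append 32 -> window=[27, 19, 32] -> max=32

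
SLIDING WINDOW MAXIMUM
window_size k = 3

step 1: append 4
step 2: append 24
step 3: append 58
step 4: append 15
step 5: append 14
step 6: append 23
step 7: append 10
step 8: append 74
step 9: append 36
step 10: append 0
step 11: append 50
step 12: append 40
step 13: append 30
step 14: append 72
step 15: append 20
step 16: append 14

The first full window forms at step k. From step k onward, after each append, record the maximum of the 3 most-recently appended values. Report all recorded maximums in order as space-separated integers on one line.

step 1: append 4 -> window=[4] (not full yet)
step 2: append 24 -> window=[4, 24] (not full yet)
step 3: append 58 -> window=[4, 24, 58] -> max=58
step 4: append 15 -> window=[24, 58, 15] -> max=58
step 5: append 14 -> window=[58, 15, 14] -> max=58
step 6: append 23 -> window=[15, 14, 23] -> max=23
step 7: append 10 -> window=[14, 23, 10] -> max=23
step 8: append 74 -> window=[23, 10, 74] -> max=74
step 9: append 36 -> window=[10, 74, 36] -> max=74
step 10: append 0 -> window=[74, 36, 0] -> max=74
step 11: append 50 -> window=[36, 0, 50] -> max=50
step 12: append 40 -> window=[0, 50, 40] -> max=50
step 13: append 30 -> window=[50, 40, 30] -> max=50
step 14: append 72 -> window=[40, 30, 72] -> max=72
step 15: append 20 -> window=[30, 72, 20] -> max=72
step 16: append 14 -> window=[72, 20, 14] -> max=72

Answer: 58 58 58 23 23 74 74 74 50 50 50 72 72 72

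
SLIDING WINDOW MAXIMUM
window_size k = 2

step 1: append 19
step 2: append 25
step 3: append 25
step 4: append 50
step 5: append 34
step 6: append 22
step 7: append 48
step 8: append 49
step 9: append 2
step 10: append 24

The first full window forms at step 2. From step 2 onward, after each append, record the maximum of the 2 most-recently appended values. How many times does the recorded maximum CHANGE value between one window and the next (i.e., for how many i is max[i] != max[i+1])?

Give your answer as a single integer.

step 1: append 19 -> window=[19] (not full yet)
step 2: append 25 -> window=[19, 25] -> max=25
step 3: append 25 -> window=[25, 25] -> max=25
step 4: append 50 -> window=[25, 50] -> max=50
step 5: append 34 -> window=[50, 34] -> max=50
step 6: append 22 -> window=[34, 22] -> max=34
step 7: append 48 -> window=[22, 48] -> max=48
step 8: append 49 -> window=[48, 49] -> max=49
step 9: append 2 -> window=[49, 2] -> max=49
step 10: append 24 -> window=[2, 24] -> max=24
Recorded maximums: 25 25 50 50 34 48 49 49 24
Changes between consecutive maximums: 5

Answer: 5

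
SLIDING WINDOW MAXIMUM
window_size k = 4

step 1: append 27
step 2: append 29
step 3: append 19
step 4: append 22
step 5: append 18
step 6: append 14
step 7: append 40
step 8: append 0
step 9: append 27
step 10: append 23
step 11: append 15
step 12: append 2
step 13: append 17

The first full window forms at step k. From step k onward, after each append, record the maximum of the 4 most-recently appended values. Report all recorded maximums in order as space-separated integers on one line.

step 1: append 27 -> window=[27] (not full yet)
step 2: append 29 -> window=[27, 29] (not full yet)
step 3: append 19 -> window=[27, 29, 19] (not full yet)
step 4: append 22 -> window=[27, 29, 19, 22] -> max=29
step 5: append 18 -> window=[29, 19, 22, 18] -> max=29
step 6: append 14 -> window=[19, 22, 18, 14] -> max=22
step 7: append 40 -> window=[22, 18, 14, 40] -> max=40
step 8: append 0 -> window=[18, 14, 40, 0] -> max=40
step 9: append 27 -> window=[14, 40, 0, 27] -> max=40
step 10: append 23 -> window=[40, 0, 27, 23] -> max=40
step 11: append 15 -> window=[0, 27, 23, 15] -> max=27
step 12: append 2 -> window=[27, 23, 15, 2] -> max=27
step 13: append 17 -> window=[23, 15, 2, 17] -> max=23

Answer: 29 29 22 40 40 40 40 27 27 23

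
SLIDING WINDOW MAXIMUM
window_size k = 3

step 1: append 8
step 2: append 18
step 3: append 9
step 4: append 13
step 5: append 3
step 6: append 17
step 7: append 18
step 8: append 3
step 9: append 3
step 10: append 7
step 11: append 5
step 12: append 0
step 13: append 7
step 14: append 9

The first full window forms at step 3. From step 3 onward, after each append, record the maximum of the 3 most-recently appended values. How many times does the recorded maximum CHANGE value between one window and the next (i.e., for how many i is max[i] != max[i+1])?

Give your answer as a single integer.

Answer: 5

Derivation:
step 1: append 8 -> window=[8] (not full yet)
step 2: append 18 -> window=[8, 18] (not full yet)
step 3: append 9 -> window=[8, 18, 9] -> max=18
step 4: append 13 -> window=[18, 9, 13] -> max=18
step 5: append 3 -> window=[9, 13, 3] -> max=13
step 6: append 17 -> window=[13, 3, 17] -> max=17
step 7: append 18 -> window=[3, 17, 18] -> max=18
step 8: append 3 -> window=[17, 18, 3] -> max=18
step 9: append 3 -> window=[18, 3, 3] -> max=18
step 10: append 7 -> window=[3, 3, 7] -> max=7
step 11: append 5 -> window=[3, 7, 5] -> max=7
step 12: append 0 -> window=[7, 5, 0] -> max=7
step 13: append 7 -> window=[5, 0, 7] -> max=7
step 14: append 9 -> window=[0, 7, 9] -> max=9
Recorded maximums: 18 18 13 17 18 18 18 7 7 7 7 9
Changes between consecutive maximums: 5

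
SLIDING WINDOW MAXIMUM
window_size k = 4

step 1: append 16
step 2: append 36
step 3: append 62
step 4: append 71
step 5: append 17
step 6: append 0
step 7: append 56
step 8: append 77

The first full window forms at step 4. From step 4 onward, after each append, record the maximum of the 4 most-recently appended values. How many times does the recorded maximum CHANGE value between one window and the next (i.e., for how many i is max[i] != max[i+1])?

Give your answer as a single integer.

step 1: append 16 -> window=[16] (not full yet)
step 2: append 36 -> window=[16, 36] (not full yet)
step 3: append 62 -> window=[16, 36, 62] (not full yet)
step 4: append 71 -> window=[16, 36, 62, 71] -> max=71
step 5: append 17 -> window=[36, 62, 71, 17] -> max=71
step 6: append 0 -> window=[62, 71, 17, 0] -> max=71
step 7: append 56 -> window=[71, 17, 0, 56] -> max=71
step 8: append 77 -> window=[17, 0, 56, 77] -> max=77
Recorded maximums: 71 71 71 71 77
Changes between consecutive maximums: 1

Answer: 1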